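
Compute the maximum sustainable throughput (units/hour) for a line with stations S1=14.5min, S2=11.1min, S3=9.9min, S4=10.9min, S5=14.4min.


Bottleneck = longest station time
Station times: [14.5, 11.1, 9.9, 10.9, 14.4]
Max = 14.5 min
Rate = 60 / 14.5
= 4.14 units/hour (bottleneck: 14.5min)


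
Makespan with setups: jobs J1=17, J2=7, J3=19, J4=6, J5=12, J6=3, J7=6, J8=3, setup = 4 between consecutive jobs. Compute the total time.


Makespan = Σ processing + (n-1) × setup
= (17 + 7 + 19 + 6 + 12 + 3 + 6 + 3) + (8-1)×4
= 73 + 28
= 101 time units


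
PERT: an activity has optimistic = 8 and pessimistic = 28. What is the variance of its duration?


σ² = ((p - o) / 6)² = (p - o)² / 36
= (28 - 8)² / 36
= 20² / 36
= 400 / 36
= 11.1111


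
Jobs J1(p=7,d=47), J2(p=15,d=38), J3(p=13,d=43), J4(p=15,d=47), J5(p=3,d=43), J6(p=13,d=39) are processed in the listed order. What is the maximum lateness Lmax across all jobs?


Lateness per job (L = C - d):
  J1: C=7, d=47, L=-40
  J2: C=22, d=38, L=-16
  J3: C=35, d=43, L=-8
  J4: C=50, d=47, L=3
  J5: C=53, d=43, L=10
  J6: C=66, d=39, L=27
Lmax = max(-40, -16, -8, 3, 10, 27)
= 27


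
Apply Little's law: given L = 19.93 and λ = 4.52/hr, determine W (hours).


Little's law: L = λW → W = L / λ
= 19.93 / 4.52
= 4.41 hours


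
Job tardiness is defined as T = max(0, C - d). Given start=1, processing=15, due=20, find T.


Completion = start + processing = 1 + 15 = 16
Tardiness = max(0, C - d) = max(0, 16 - 20)
= max(0, -4)
= 0


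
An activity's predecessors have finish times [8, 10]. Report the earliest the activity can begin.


ES = max of all predecessor completion times
Predecessors: [8, 10]
ES = max(8, 10)
= 10


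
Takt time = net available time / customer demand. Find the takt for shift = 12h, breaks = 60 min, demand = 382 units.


Available = 12×60 - 60 = 660 min
Takt time = 660 / 382
= 1.73 min/unit


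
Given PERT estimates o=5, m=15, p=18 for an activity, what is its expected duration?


te = (o + 4m + p) / 6
= (5 + 4×15 + 18) / 6
= (5 + 60 + 18) / 6
= 83 / 6
= 13.83


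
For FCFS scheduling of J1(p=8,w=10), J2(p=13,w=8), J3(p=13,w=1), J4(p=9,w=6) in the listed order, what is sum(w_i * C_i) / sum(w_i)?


Completion times:
  J1: C=8, w×C=10×8=80
  J2: C=21, w×C=8×21=168
  J3: C=34, w×C=1×34=34
  J4: C=43, w×C=6×43=258
Sum w×C = 540
Sum w = 25
Weighted avg = 540/25
= 21.60


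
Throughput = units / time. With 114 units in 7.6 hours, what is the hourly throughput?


Throughput = units / time
= 114 / 7.6
= 15.0 units/hour


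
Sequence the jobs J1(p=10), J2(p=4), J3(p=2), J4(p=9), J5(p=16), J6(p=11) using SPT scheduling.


SPT: sort by shortest processing time
  J3: p=2
  J2: p=4
  J4: p=9
  J1: p=10
  J6: p=11
  J5: p=16
Order: J3 → J2 → J4 → J1 → J6 → J5


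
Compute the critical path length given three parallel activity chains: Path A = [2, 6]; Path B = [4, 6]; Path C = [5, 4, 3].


Path A: 2 + 6 = 8
Path B: 4 + 6 = 10
Path C: 5 + 4 + 3 = 12
Critical path = longest = max(8, 10, 12)
= 12 (Path C)


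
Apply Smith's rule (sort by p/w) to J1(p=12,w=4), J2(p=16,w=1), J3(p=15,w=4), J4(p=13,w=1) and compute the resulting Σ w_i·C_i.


WSPT order (by p/w): J1 → J3 → J4 → J2
  J1: C=12, w·C=4×12=48
  J3: C=27, w·C=4×27=108
  J4: C=40, w·C=1×40=40
  J2: C=56, w·C=1×56=56
Σ w·C = 252
= 252


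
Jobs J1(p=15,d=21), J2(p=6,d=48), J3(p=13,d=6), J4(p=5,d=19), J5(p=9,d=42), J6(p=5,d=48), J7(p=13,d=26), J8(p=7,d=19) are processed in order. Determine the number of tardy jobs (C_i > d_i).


Completion vs due date:
  J1: C=15, d=21 → on time
  J2: C=21, d=48 → on time
  J3: C=34, d=6 → TARDY
  J4: C=39, d=19 → TARDY
  J5: C=48, d=42 → TARDY
  J6: C=53, d=48 → TARDY
  J7: C=66, d=26 → TARDY
  J8: C=73, d=19 → TARDY
Tardy jobs: J3, J4, J5, J6, J7, J8
Count = 6


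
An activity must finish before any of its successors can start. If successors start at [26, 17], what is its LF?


LF = min of all successor start times
Successors start at: [26, 17]
LF = min(26, 17)
= 17


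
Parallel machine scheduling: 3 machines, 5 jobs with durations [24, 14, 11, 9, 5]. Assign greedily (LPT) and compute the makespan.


Jobs (LPT sorted): [24, 14, 11, 9, 5]
Machines: 3
  J=24 → Machine 1 (load: 0+24=24)
  J=14 → Machine 2 (load: 0+14=14)
  J=11 → Machine 3 (load: 0+11=11)
  J=9 → Machine 3 (load: 11+9=20)
  J=5 → Machine 2 (load: 14+5=19)
Machine loads: [24, 19, 20]
Makespan = max = 24 time units


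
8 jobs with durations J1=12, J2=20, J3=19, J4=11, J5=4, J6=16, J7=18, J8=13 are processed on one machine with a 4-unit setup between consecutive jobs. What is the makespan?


Makespan = Σ processing + (n-1) × setup
= (12 + 20 + 19 + 11 + 4 + 16 + 18 + 13) + (8-1)×4
= 113 + 28
= 141 time units


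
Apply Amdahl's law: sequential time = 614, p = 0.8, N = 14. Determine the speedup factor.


Amdahl's law: T_p = T × ((1-p) + p/N)
= 614 × ((1-0.8) + 0.8/14)
= 614 × (0.20 + 0.0571)
= 614 × 0.2571
= 157.89
Speedup = 614/157.89
= 3.89×


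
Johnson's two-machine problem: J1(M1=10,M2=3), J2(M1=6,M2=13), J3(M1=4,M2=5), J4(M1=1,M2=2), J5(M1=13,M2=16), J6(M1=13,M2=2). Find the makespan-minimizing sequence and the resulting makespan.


Johnson's rule:
Group 1 (M1≤M2, sort by M1): ['J4', 'J3', 'J2', 'J5']
Group 2 (M1>M2, sort desc M2): ['J1', 'J6']
Sequence: J4 → J3 → J2 → J5 → J1 → J6
Makespan calculation:
  J4: M1 done=1, M2 done=3
  J3: M1 done=5, M2 done=10
  J2: M1 done=11, M2 done=24
  J5: M1 done=24, M2 done=40
  J1: M1 done=34, M2 done=43
  J6: M1 done=47, M2 done=49
= Sequence: J4 → J3 → J2 → J5 → J1 → J6, Makespan: 49


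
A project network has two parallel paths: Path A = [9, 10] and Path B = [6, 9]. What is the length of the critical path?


Path A: 9 + 10 = 19
Path B: 6 + 9 = 15
Critical path = longest = max(19, 15)
= 19 (Path A)


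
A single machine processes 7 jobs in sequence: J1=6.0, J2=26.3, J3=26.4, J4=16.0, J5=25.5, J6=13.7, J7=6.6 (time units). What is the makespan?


Sequential makespan: sum all processing times
= 6.0 + 26.3 + 26.4 + 16.0 + 25.5 + 13.7 + 6.6
= 120.5 time units


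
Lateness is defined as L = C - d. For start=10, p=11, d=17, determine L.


Completion = 10 + 11 = 21
Lateness = C - d = 21 - 17
= 4


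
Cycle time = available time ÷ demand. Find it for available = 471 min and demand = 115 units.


Cycle time = available time / demand
= 471 / 115
= 4.10 min/unit


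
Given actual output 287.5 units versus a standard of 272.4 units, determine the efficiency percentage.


Efficiency = (actual / standard) × 100
= (287.5 / 272.4) × 100
= 105.5%


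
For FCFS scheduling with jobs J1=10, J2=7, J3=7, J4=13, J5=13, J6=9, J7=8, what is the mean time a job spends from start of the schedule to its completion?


Completion times:
  J1: completes at 10
  J2: completes at 17
  J3: completes at 24
  J4: completes at 37
  J5: completes at 50
  J6: completes at 59
  J7: completes at 67
Sum = 264
Average = 264/7
= 37.71


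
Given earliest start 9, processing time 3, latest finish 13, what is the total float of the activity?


EF = ES + duration = 9 + 3 = 12
LS = LF - duration = 13 - 3 = 10
Total Float = LF - EF = 13 - 12
(or LS - ES = 10 - 9)
= 1


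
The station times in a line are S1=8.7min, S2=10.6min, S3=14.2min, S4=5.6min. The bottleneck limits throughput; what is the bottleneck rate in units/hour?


Bottleneck = longest station time
Station times: [8.7, 10.6, 14.2, 5.6]
Max = 14.2 min
Rate = 60 / 14.2
= 4.23 units/hour (bottleneck: 14.2min)


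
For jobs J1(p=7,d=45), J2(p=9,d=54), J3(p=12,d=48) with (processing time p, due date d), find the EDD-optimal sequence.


EDD: sort by earliest due date
  J1: d=45, p=7
  J3: d=48, p=12
  J2: d=54, p=9
Order: J1 → J3 → J2


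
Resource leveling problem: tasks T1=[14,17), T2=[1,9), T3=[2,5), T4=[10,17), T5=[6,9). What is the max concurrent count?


Check each time point for overlaps:
  t=2: 2 tasks active (T2, T3)
Max concurrent = 2


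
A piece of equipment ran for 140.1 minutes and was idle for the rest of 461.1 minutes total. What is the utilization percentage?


Utilization = busy / total × 100
= 140.1 / 461.1 × 100
= 30.4%


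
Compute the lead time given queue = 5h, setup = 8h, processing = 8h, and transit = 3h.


Lead time = queue + setup + processing + transit
= 5 + 8 + 8 + 3
= 24 hours


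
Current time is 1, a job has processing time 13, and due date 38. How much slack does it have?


Slack = due - current_time - processing
= 38 - 1 - 13
= 24


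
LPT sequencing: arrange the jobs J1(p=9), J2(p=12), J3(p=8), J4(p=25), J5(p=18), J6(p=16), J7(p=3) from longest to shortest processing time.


LPT: sort by longest processing time first
  J4: p=25
  J5: p=18
  J6: p=16
  J2: p=12
  J1: p=9
  J3: p=8
  J7: p=3
Order: J4 → J5 → J6 → J2 → J1 → J3 → J7


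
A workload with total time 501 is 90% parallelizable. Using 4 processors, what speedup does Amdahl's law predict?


Amdahl's law: T_p = T × ((1-p) + p/N)
= 501 × ((1-0.9) + 0.9/4)
= 501 × (0.10 + 0.2250)
= 501 × 0.3250
= 162.82
Speedup = 501/162.82
= 3.08×


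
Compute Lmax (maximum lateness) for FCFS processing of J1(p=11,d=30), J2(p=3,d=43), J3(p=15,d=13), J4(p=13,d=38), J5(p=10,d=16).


Lateness per job (L = C - d):
  J1: C=11, d=30, L=-19
  J2: C=14, d=43, L=-29
  J3: C=29, d=13, L=16
  J4: C=42, d=38, L=4
  J5: C=52, d=16, L=36
Lmax = max(-19, -29, 16, 4, 36)
= 36


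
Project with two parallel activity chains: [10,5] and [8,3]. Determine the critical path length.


Path A: 10 + 5 = 15
Path B: 8 + 3 = 11
Critical path = longest = max(15, 11)
= 15 (Path A)


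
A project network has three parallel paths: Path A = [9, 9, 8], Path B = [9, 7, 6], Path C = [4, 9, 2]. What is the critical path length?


Path A: 9 + 9 + 8 = 26
Path B: 9 + 7 + 6 = 22
Path C: 4 + 9 + 2 = 15
Critical path = longest = max(26, 22, 15)
= 26 (Path A)


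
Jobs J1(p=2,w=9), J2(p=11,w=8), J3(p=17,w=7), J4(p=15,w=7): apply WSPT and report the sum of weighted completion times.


WSPT order (by p/w): J1 → J2 → J4 → J3
  J1: C=2, w·C=9×2=18
  J2: C=13, w·C=8×13=104
  J4: C=28, w·C=7×28=196
  J3: C=45, w·C=7×45=315
Σ w·C = 633
= 633


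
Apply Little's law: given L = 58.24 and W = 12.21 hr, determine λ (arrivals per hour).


Little's law: L = λW → λ = L / W
= 58.24 / 12.21
= 4.77 per hour


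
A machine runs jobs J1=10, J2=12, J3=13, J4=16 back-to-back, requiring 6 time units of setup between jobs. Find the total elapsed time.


Makespan = Σ processing + (n-1) × setup
= (10 + 12 + 13 + 16) + (4-1)×6
= 51 + 18
= 69 time units


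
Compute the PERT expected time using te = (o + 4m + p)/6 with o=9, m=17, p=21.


te = (o + 4m + p) / 6
= (9 + 4×17 + 21) / 6
= (9 + 68 + 21) / 6
= 98 / 6
= 16.33


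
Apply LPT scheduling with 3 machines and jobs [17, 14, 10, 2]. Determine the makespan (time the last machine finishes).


Jobs (LPT sorted): [17, 14, 10, 2]
Machines: 3
  J=17 → Machine 1 (load: 0+17=17)
  J=14 → Machine 2 (load: 0+14=14)
  J=10 → Machine 3 (load: 0+10=10)
  J=2 → Machine 3 (load: 10+2=12)
Machine loads: [17, 14, 12]
Makespan = max = 17 time units


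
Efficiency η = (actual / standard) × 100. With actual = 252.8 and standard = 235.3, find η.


Efficiency = (actual / standard) × 100
= (252.8 / 235.3) × 100
= 107.4%


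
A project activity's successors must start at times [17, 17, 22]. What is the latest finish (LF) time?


LF = min of all successor start times
Successors start at: [17, 17, 22]
LF = min(17, 17, 22)
= 17


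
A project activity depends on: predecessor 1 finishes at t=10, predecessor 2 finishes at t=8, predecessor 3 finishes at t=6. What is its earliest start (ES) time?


ES = max of all predecessor completion times
Predecessors: [10, 8, 6]
ES = max(10, 8, 6)
= 10


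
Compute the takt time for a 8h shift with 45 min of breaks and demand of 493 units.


Available = 8×60 - 45 = 435 min
Takt time = 435 / 493
= 0.88 min/unit


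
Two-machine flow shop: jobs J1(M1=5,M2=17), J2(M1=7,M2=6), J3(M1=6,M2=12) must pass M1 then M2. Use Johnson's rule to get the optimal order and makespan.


Johnson's rule:
Group 1 (M1≤M2, sort by M1): ['J1', 'J3']
Group 2 (M1>M2, sort desc M2): ['J2']
Sequence: J1 → J3 → J2
Makespan calculation:
  J1: M1 done=5, M2 done=22
  J3: M1 done=11, M2 done=34
  J2: M1 done=18, M2 done=40
= Sequence: J1 → J3 → J2, Makespan: 40


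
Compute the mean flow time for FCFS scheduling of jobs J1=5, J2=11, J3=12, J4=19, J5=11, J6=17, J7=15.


Completion times:
  J1: completes at 5
  J2: completes at 16
  J3: completes at 28
  J4: completes at 47
  J5: completes at 58
  J6: completes at 75
  J7: completes at 90
Sum = 319
Average = 319/7
= 45.57


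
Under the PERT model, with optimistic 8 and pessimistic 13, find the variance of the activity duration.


σ² = ((p - o) / 6)² = (p - o)² / 36
= (13 - 8)² / 36
= 5² / 36
= 25 / 36
= 0.6944


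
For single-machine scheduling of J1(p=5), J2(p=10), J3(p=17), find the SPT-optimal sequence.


SPT: sort by shortest processing time
  J1: p=5
  J2: p=10
  J3: p=17
Order: J1 → J2 → J3


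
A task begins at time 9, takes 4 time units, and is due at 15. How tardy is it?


Completion = start + processing = 9 + 4 = 13
Tardiness = max(0, C - d) = max(0, 13 - 15)
= max(0, -2)
= 0


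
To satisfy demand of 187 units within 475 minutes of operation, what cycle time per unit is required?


Cycle time = available time / demand
= 475 / 187
= 2.54 min/unit


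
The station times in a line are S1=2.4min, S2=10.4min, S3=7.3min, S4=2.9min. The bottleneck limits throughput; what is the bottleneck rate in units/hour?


Bottleneck = longest station time
Station times: [2.4, 10.4, 7.3, 2.9]
Max = 10.4 min
Rate = 60 / 10.4
= 5.77 units/hour (bottleneck: 10.4min)


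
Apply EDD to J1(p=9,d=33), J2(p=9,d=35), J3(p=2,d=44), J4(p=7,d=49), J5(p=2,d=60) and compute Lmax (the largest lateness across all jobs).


EDD order: J1 → J2 → J3 → J4 → J5
Completion and lateness:
  J1: C=9, d=33, L=9-33=-24
  J2: C=18, d=35, L=18-35=-17
  J3: C=20, d=44, L=20-44=-24
  J4: C=27, d=49, L=27-49=-22
  J5: C=29, d=60, L=29-60=-31
Lmax = max(-24, -17, -24, -22, -31)
= -17


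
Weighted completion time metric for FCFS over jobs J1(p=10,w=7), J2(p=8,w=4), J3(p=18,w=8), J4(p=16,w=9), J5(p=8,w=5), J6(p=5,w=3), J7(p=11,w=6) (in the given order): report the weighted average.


Completion times:
  J1: C=10, w×C=7×10=70
  J2: C=18, w×C=4×18=72
  J3: C=36, w×C=8×36=288
  J4: C=52, w×C=9×52=468
  J5: C=60, w×C=5×60=300
  J6: C=65, w×C=3×65=195
  J7: C=76, w×C=6×76=456
Sum w×C = 1849
Sum w = 42
Weighted avg = 1849/42
= 44.02


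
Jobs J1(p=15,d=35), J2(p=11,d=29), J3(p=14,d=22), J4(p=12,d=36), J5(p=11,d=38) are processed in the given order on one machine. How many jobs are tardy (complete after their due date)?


Completion vs due date:
  J1: C=15, d=35 → on time
  J2: C=26, d=29 → on time
  J3: C=40, d=22 → TARDY
  J4: C=52, d=36 → TARDY
  J5: C=63, d=38 → TARDY
Tardy jobs: J3, J4, J5
Count = 3


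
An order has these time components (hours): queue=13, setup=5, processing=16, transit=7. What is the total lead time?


Lead time = queue + setup + processing + transit
= 13 + 5 + 16 + 7
= 41 hours


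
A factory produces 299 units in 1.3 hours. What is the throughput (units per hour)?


Throughput = units / time
= 299 / 1.3
= 230.0 units/hour


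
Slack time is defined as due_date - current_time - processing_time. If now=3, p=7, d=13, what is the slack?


Slack = due - current_time - processing
= 13 - 3 - 7
= 3


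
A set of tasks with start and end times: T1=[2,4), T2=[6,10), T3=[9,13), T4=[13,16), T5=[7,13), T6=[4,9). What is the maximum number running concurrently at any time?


Check each time point for overlaps:
  t=7: 3 tasks active (T2, T5, T6)
Max concurrent = 3


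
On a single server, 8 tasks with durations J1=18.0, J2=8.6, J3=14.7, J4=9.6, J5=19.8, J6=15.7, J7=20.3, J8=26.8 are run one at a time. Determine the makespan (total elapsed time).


Sequential makespan: sum all processing times
= 18.0 + 8.6 + 14.7 + 9.6 + 19.8 + 15.7 + 20.3 + 26.8
= 133.5 time units


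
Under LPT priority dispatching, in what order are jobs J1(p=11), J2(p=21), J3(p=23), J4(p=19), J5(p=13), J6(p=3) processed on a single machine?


LPT: sort by longest processing time first
  J3: p=23
  J2: p=21
  J4: p=19
  J5: p=13
  J1: p=11
  J6: p=3
Order: J3 → J2 → J4 → J5 → J1 → J6


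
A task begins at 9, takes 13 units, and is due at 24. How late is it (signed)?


Completion = 9 + 13 = 22
Lateness = C - d = 22 - 24
= -2


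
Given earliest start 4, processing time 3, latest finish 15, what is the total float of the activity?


EF = ES + duration = 4 + 3 = 7
LS = LF - duration = 15 - 3 = 12
Total Float = LF - EF = 15 - 7
(or LS - ES = 12 - 4)
= 8


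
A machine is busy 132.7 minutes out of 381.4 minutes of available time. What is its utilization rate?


Utilization = busy / total × 100
= 132.7 / 381.4 × 100
= 34.8%


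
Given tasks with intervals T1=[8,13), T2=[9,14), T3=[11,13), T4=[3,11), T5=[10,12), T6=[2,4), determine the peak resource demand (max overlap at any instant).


Check each time point for overlaps:
  t=10: 4 tasks active (T1, T2, T4, T5)
Max concurrent = 4


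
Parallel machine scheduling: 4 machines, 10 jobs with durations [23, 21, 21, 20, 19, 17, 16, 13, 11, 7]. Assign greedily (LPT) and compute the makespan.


Jobs (LPT sorted): [23, 21, 21, 20, 19, 17, 16, 13, 11, 7]
Machines: 4
  J=23 → Machine 1 (load: 0+23=23)
  J=21 → Machine 2 (load: 0+21=21)
  J=21 → Machine 3 (load: 0+21=21)
  J=20 → Machine 4 (load: 0+20=20)
  J=19 → Machine 4 (load: 20+19=39)
  J=17 → Machine 2 (load: 21+17=38)
  J=16 → Machine 3 (load: 21+16=37)
  J=13 → Machine 1 (load: 23+13=36)
  J=11 → Machine 1 (load: 36+11=47)
  J=7 → Machine 3 (load: 37+7=44)
Machine loads: [47, 38, 44, 39]
Makespan = max = 47 time units


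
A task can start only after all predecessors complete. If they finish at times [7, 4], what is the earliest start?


ES = max of all predecessor completion times
Predecessors: [7, 4]
ES = max(7, 4)
= 7


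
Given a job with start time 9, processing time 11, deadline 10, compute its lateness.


Completion = 9 + 11 = 20
Lateness = C - d = 20 - 10
= 10


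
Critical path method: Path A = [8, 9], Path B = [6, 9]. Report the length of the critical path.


Path A: 8 + 9 = 17
Path B: 6 + 9 = 15
Critical path = longest = max(17, 15)
= 17 (Path A)


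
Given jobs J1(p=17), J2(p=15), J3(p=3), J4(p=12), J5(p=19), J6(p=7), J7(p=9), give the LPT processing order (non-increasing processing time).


LPT: sort by longest processing time first
  J5: p=19
  J1: p=17
  J2: p=15
  J4: p=12
  J7: p=9
  J6: p=7
  J3: p=3
Order: J5 → J1 → J2 → J4 → J7 → J6 → J3


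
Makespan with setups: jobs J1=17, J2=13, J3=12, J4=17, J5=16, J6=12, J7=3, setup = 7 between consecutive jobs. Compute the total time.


Makespan = Σ processing + (n-1) × setup
= (17 + 13 + 12 + 17 + 16 + 12 + 3) + (7-1)×7
= 90 + 42
= 132 time units


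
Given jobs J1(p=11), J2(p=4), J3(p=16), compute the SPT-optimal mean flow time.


SPT order: J2 → J1 → J3
Completion times:
  J2: C=4
  J1: C=15
  J3: C=31
Sum = 50, n = 3
Mean flow = 50/3
= 16.67


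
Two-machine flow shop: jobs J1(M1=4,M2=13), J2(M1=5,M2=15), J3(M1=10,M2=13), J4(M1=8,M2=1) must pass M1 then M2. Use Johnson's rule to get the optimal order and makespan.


Johnson's rule:
Group 1 (M1≤M2, sort by M1): ['J1', 'J2', 'J3']
Group 2 (M1>M2, sort desc M2): ['J4']
Sequence: J1 → J2 → J3 → J4
Makespan calculation:
  J1: M1 done=4, M2 done=17
  J2: M1 done=9, M2 done=32
  J3: M1 done=19, M2 done=45
  J4: M1 done=27, M2 done=46
= Sequence: J1 → J2 → J3 → J4, Makespan: 46


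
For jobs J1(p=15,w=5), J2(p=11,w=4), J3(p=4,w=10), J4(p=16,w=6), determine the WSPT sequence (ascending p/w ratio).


WSPT (Smith's rule): sort by p/w ascending
  J3: p/w = 4/10 = 0.400
  J4: p/w = 16/6 = 2.667
  J2: p/w = 11/4 = 2.750
  J1: p/w = 15/5 = 3.000
Order: J3 → J4 → J2 → J1


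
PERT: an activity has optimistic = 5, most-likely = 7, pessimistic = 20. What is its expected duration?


te = (o + 4m + p) / 6
= (5 + 4×7 + 20) / 6
= (5 + 28 + 20) / 6
= 53 / 6
= 8.83


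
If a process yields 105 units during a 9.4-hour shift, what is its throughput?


Throughput = units / time
= 105 / 9.4
= 11.2 units/hour


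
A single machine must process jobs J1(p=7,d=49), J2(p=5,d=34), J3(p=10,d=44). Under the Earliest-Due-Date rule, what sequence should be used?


EDD: sort by earliest due date
  J2: d=34, p=5
  J3: d=44, p=10
  J1: d=49, p=7
Order: J2 → J3 → J1


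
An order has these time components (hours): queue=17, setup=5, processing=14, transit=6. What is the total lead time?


Lead time = queue + setup + processing + transit
= 17 + 5 + 14 + 6
= 42 hours


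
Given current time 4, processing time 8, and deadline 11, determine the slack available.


Slack = due - current_time - processing
= 11 - 4 - 8
= -1


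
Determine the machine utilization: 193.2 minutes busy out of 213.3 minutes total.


Utilization = busy / total × 100
= 193.2 / 213.3 × 100
= 90.6%


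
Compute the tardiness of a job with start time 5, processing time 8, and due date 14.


Completion = start + processing = 5 + 8 = 13
Tardiness = max(0, C - d) = max(0, 13 - 14)
= max(0, -1)
= 0


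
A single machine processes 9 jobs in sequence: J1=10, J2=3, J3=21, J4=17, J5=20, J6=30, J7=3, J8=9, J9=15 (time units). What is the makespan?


Sequential makespan: sum all processing times
= 10 + 3 + 21 + 17 + 20 + 30 + 3 + 9 + 15
= 128 time units


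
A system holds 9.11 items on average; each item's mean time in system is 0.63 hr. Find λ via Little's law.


Little's law: L = λW → λ = L / W
= 9.11 / 0.63
= 14.46 per hour


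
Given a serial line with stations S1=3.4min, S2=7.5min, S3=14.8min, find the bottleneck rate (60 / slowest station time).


Bottleneck = longest station time
Station times: [3.4, 7.5, 14.8]
Max = 14.8 min
Rate = 60 / 14.8
= 4.05 units/hour (bottleneck: 14.8min)


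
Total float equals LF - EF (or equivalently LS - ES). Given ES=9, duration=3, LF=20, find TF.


EF = ES + duration = 9 + 3 = 12
LS = LF - duration = 20 - 3 = 17
Total Float = LF - EF = 20 - 12
(or LS - ES = 17 - 9)
= 8


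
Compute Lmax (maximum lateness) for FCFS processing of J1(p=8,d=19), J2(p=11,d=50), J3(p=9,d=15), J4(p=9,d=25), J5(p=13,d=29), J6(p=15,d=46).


Lateness per job (L = C - d):
  J1: C=8, d=19, L=-11
  J2: C=19, d=50, L=-31
  J3: C=28, d=15, L=13
  J4: C=37, d=25, L=12
  J5: C=50, d=29, L=21
  J6: C=65, d=46, L=19
Lmax = max(-11, -31, 13, 12, 21, 19)
= 21


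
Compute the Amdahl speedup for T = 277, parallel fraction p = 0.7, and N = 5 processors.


Amdahl's law: T_p = T × ((1-p) + p/N)
= 277 × ((1-0.7) + 0.7/5)
= 277 × (0.30 + 0.1400)
= 277 × 0.4400
= 121.88
Speedup = 277/121.88
= 2.27×


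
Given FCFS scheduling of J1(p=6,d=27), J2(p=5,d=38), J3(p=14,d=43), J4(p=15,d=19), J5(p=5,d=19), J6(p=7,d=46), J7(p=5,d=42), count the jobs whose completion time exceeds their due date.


Completion vs due date:
  J1: C=6, d=27 → on time
  J2: C=11, d=38 → on time
  J3: C=25, d=43 → on time
  J4: C=40, d=19 → TARDY
  J5: C=45, d=19 → TARDY
  J6: C=52, d=46 → TARDY
  J7: C=57, d=42 → TARDY
Tardy jobs: J4, J5, J6, J7
Count = 4


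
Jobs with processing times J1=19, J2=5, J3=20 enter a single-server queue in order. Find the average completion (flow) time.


Completion times:
  J1: completes at 19
  J2: completes at 24
  J3: completes at 44
Sum = 87
Average = 87/3
= 29.00


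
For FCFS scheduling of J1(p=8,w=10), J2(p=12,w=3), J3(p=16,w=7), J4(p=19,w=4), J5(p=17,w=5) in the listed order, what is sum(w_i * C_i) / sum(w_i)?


Completion times:
  J1: C=8, w×C=10×8=80
  J2: C=20, w×C=3×20=60
  J3: C=36, w×C=7×36=252
  J4: C=55, w×C=4×55=220
  J5: C=72, w×C=5×72=360
Sum w×C = 972
Sum w = 29
Weighted avg = 972/29
= 33.52


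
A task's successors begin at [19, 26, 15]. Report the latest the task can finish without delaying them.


LF = min of all successor start times
Successors start at: [19, 26, 15]
LF = min(19, 26, 15)
= 15


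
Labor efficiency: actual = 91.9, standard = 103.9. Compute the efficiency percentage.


Efficiency = (actual / standard) × 100
= (91.9 / 103.9) × 100
= 88.5%


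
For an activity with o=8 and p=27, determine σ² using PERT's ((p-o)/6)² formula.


σ² = ((p - o) / 6)² = (p - o)² / 36
= (27 - 8)² / 36
= 19² / 36
= 361 / 36
= 10.0278


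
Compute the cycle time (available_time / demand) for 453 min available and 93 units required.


Cycle time = available time / demand
= 453 / 93
= 4.87 min/unit


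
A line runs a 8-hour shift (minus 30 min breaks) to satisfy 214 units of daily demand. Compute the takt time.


Available = 8×60 - 30 = 450 min
Takt time = 450 / 214
= 2.10 min/unit


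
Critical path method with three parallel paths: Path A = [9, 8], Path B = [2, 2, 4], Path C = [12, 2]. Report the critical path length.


Path A: 9 + 8 = 17
Path B: 2 + 2 + 4 = 8
Path C: 12 + 2 = 14
Critical path = longest = max(17, 8, 14)
= 17 (Path A)


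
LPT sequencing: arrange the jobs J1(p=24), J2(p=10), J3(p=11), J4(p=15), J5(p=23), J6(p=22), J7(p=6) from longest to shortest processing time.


LPT: sort by longest processing time first
  J1: p=24
  J5: p=23
  J6: p=22
  J4: p=15
  J3: p=11
  J2: p=10
  J7: p=6
Order: J1 → J5 → J6 → J4 → J3 → J2 → J7


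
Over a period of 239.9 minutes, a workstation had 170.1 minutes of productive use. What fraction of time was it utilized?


Utilization = busy / total × 100
= 170.1 / 239.9 × 100
= 70.9%


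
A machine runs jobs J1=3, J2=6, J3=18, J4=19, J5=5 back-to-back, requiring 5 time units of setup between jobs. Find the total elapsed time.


Makespan = Σ processing + (n-1) × setup
= (3 + 6 + 18 + 19 + 5) + (5-1)×5
= 51 + 20
= 71 time units


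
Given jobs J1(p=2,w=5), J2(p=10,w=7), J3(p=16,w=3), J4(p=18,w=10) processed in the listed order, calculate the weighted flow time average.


Completion times:
  J1: C=2, w×C=5×2=10
  J2: C=12, w×C=7×12=84
  J3: C=28, w×C=3×28=84
  J4: C=46, w×C=10×46=460
Sum w×C = 638
Sum w = 25
Weighted avg = 638/25
= 25.52


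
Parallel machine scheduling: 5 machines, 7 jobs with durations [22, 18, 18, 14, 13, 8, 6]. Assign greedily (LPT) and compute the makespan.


Jobs (LPT sorted): [22, 18, 18, 14, 13, 8, 6]
Machines: 5
  J=22 → Machine 1 (load: 0+22=22)
  J=18 → Machine 2 (load: 0+18=18)
  J=18 → Machine 3 (load: 0+18=18)
  J=14 → Machine 4 (load: 0+14=14)
  J=13 → Machine 5 (load: 0+13=13)
  J=8 → Machine 5 (load: 13+8=21)
  J=6 → Machine 4 (load: 14+6=20)
Machine loads: [22, 18, 18, 20, 21]
Makespan = max = 22 time units


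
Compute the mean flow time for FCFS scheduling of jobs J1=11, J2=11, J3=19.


Completion times:
  J1: completes at 11
  J2: completes at 22
  J3: completes at 41
Sum = 74
Average = 74/3
= 24.67


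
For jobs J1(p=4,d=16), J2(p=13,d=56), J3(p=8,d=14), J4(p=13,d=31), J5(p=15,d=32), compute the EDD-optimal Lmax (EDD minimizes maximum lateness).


EDD order: J3 → J1 → J4 → J5 → J2
Completion and lateness:
  J3: C=8, d=14, L=8-14=-6
  J1: C=12, d=16, L=12-16=-4
  J4: C=25, d=31, L=25-31=-6
  J5: C=40, d=32, L=40-32=8
  J2: C=53, d=56, L=53-56=-3
Lmax = max(-6, -4, -6, 8, -3)
= 8


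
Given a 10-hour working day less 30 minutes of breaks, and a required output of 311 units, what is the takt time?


Available = 10×60 - 30 = 570 min
Takt time = 570 / 311
= 1.83 min/unit


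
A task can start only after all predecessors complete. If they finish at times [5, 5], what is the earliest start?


ES = max of all predecessor completion times
Predecessors: [5, 5]
ES = max(5, 5)
= 5


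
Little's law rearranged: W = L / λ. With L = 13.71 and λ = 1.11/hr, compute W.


Little's law: L = λW → W = L / λ
= 13.71 / 1.11
= 12.35 hours


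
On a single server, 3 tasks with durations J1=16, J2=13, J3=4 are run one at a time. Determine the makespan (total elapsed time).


Sequential makespan: sum all processing times
= 16 + 13 + 4
= 33 time units


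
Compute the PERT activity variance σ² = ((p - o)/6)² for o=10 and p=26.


σ² = ((p - o) / 6)² = (p - o)² / 36
= (26 - 10)² / 36
= 16² / 36
= 256 / 36
= 7.1111


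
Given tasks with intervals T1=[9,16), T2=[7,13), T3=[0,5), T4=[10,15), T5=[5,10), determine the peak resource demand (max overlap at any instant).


Check each time point for overlaps:
  t=9: 3 tasks active (T1, T2, T5)
Max concurrent = 3


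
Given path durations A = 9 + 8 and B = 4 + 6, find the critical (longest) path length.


Path A: 9 + 8 = 17
Path B: 4 + 6 = 10
Critical path = longest = max(17, 10)
= 17 (Path A)


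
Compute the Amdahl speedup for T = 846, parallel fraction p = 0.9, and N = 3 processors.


Amdahl's law: T_p = T × ((1-p) + p/N)
= 846 × ((1-0.9) + 0.9/3)
= 846 × (0.10 + 0.3000)
= 846 × 0.4000
= 338.40
Speedup = 846/338.40
= 2.50×


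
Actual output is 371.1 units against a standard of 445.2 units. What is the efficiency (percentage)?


Efficiency = (actual / standard) × 100
= (371.1 / 445.2) × 100
= 83.4%


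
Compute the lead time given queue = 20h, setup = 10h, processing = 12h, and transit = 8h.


Lead time = queue + setup + processing + transit
= 20 + 10 + 12 + 8
= 50 hours


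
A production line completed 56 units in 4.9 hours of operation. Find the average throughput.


Throughput = units / time
= 56 / 4.9
= 11.4 units/hour


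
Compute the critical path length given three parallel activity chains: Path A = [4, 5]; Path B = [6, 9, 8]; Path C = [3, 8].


Path A: 4 + 5 = 9
Path B: 6 + 9 + 8 = 23
Path C: 3 + 8 = 11
Critical path = longest = max(9, 23, 11)
= 23 (Path B)


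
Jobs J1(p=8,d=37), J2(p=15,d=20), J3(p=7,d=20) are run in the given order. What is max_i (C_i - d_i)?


Lateness per job (L = C - d):
  J1: C=8, d=37, L=-29
  J2: C=23, d=20, L=3
  J3: C=30, d=20, L=10
Lmax = max(-29, 3, 10)
= 10


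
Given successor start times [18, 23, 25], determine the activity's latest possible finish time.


LF = min of all successor start times
Successors start at: [18, 23, 25]
LF = min(18, 23, 25)
= 18


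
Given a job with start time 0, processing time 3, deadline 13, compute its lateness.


Completion = 0 + 3 = 3
Lateness = C - d = 3 - 13
= -10


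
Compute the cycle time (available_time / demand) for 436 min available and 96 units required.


Cycle time = available time / demand
= 436 / 96
= 4.54 min/unit


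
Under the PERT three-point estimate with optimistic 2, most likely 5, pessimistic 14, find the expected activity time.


te = (o + 4m + p) / 6
= (2 + 4×5 + 14) / 6
= (2 + 20 + 14) / 6
= 36 / 6
= 6.00


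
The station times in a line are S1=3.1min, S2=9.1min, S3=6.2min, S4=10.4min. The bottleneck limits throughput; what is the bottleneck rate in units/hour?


Bottleneck = longest station time
Station times: [3.1, 9.1, 6.2, 10.4]
Max = 10.4 min
Rate = 60 / 10.4
= 5.77 units/hour (bottleneck: 10.4min)


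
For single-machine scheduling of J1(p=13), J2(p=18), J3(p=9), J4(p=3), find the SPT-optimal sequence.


SPT: sort by shortest processing time
  J4: p=3
  J3: p=9
  J1: p=13
  J2: p=18
Order: J4 → J3 → J1 → J2


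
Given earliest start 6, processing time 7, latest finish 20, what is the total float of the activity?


EF = ES + duration = 6 + 7 = 13
LS = LF - duration = 20 - 7 = 13
Total Float = LF - EF = 20 - 13
(or LS - ES = 13 - 6)
= 7


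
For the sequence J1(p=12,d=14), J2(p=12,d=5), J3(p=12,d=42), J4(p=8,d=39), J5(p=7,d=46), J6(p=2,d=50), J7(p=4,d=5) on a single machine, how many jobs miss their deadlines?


Completion vs due date:
  J1: C=12, d=14 → on time
  J2: C=24, d=5 → TARDY
  J3: C=36, d=42 → on time
  J4: C=44, d=39 → TARDY
  J5: C=51, d=46 → TARDY
  J6: C=53, d=50 → TARDY
  J7: C=57, d=5 → TARDY
Tardy jobs: J2, J4, J5, J6, J7
Count = 5


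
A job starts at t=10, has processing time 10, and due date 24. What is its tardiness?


Completion = start + processing = 10 + 10 = 20
Tardiness = max(0, C - d) = max(0, 20 - 24)
= max(0, -4)
= 0


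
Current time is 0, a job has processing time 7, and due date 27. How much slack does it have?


Slack = due - current_time - processing
= 27 - 0 - 7
= 20


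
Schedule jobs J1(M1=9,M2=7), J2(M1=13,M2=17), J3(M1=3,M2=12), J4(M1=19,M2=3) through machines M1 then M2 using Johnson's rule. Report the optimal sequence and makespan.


Johnson's rule:
Group 1 (M1≤M2, sort by M1): ['J3', 'J2']
Group 2 (M1>M2, sort desc M2): ['J1', 'J4']
Sequence: J3 → J2 → J1 → J4
Makespan calculation:
  J3: M1 done=3, M2 done=15
  J2: M1 done=16, M2 done=33
  J1: M1 done=25, M2 done=40
  J4: M1 done=44, M2 done=47
= Sequence: J3 → J2 → J1 → J4, Makespan: 47


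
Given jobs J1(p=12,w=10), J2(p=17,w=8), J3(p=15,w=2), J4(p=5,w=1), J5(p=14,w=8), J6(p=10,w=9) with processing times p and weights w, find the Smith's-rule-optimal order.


WSPT (Smith's rule): sort by p/w ascending
  J6: p/w = 10/9 = 1.111
  J1: p/w = 12/10 = 1.200
  J5: p/w = 14/8 = 1.750
  J2: p/w = 17/8 = 2.125
  J4: p/w = 5/1 = 5.000
  J3: p/w = 15/2 = 7.500
Order: J6 → J1 → J5 → J2 → J4 → J3


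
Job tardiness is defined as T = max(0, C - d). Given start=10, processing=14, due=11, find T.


Completion = start + processing = 10 + 14 = 24
Tardiness = max(0, C - d) = max(0, 24 - 11)
= max(0, 13)
= 13


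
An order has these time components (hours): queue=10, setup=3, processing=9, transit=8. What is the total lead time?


Lead time = queue + setup + processing + transit
= 10 + 3 + 9 + 8
= 30 hours


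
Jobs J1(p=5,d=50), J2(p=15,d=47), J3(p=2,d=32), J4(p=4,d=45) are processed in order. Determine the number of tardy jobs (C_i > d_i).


Completion vs due date:
  J1: C=5, d=50 → on time
  J2: C=20, d=47 → on time
  J3: C=22, d=32 → on time
  J4: C=26, d=45 → on time
Tardy jobs: none
Count = 0


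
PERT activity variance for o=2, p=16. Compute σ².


σ² = ((p - o) / 6)² = (p - o)² / 36
= (16 - 2)² / 36
= 14² / 36
= 196 / 36
= 5.4444


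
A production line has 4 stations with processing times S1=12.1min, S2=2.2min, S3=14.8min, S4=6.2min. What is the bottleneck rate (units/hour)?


Bottleneck = longest station time
Station times: [12.1, 2.2, 14.8, 6.2]
Max = 14.8 min
Rate = 60 / 14.8
= 4.05 units/hour (bottleneck: 14.8min)


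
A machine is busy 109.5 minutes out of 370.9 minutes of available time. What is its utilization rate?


Utilization = busy / total × 100
= 109.5 / 370.9 × 100
= 29.5%


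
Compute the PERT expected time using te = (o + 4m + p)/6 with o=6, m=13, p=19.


te = (o + 4m + p) / 6
= (6 + 4×13 + 19) / 6
= (6 + 52 + 19) / 6
= 77 / 6
= 12.83


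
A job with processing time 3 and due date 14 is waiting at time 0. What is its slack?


Slack = due - current_time - processing
= 14 - 0 - 3
= 11


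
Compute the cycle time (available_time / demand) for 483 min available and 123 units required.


Cycle time = available time / demand
= 483 / 123
= 3.93 min/unit


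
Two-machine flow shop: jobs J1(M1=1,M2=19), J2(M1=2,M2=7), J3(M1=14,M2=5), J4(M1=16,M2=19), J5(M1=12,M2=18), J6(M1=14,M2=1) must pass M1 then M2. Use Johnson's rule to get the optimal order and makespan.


Johnson's rule:
Group 1 (M1≤M2, sort by M1): ['J1', 'J2', 'J5', 'J4']
Group 2 (M1>M2, sort desc M2): ['J3', 'J6']
Sequence: J1 → J2 → J5 → J4 → J3 → J6
Makespan calculation:
  J1: M1 done=1, M2 done=20
  J2: M1 done=3, M2 done=27
  J5: M1 done=15, M2 done=45
  J4: M1 done=31, M2 done=64
  J3: M1 done=45, M2 done=69
  J6: M1 done=59, M2 done=70
= Sequence: J1 → J2 → J5 → J4 → J3 → J6, Makespan: 70


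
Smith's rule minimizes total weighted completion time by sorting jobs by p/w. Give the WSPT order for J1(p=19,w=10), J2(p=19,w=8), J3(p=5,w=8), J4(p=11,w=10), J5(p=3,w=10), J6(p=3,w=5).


WSPT (Smith's rule): sort by p/w ascending
  J5: p/w = 3/10 = 0.300
  J6: p/w = 3/5 = 0.600
  J3: p/w = 5/8 = 0.625
  J4: p/w = 11/10 = 1.100
  J1: p/w = 19/10 = 1.900
  J2: p/w = 19/8 = 2.375
Order: J5 → J6 → J3 → J4 → J1 → J2


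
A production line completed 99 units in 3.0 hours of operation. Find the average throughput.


Throughput = units / time
= 99 / 3.0
= 33.0 units/hour


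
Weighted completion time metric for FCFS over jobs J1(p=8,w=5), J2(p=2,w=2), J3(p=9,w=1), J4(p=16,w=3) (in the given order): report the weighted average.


Completion times:
  J1: C=8, w×C=5×8=40
  J2: C=10, w×C=2×10=20
  J3: C=19, w×C=1×19=19
  J4: C=35, w×C=3×35=105
Sum w×C = 184
Sum w = 11
Weighted avg = 184/11
= 16.73


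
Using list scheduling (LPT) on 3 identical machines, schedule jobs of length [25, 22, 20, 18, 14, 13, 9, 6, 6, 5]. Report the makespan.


Jobs (LPT sorted): [25, 22, 20, 18, 14, 13, 9, 6, 6, 5]
Machines: 3
  J=25 → Machine 1 (load: 0+25=25)
  J=22 → Machine 2 (load: 0+22=22)
  J=20 → Machine 3 (load: 0+20=20)
  J=18 → Machine 3 (load: 20+18=38)
  J=14 → Machine 2 (load: 22+14=36)
  J=13 → Machine 1 (load: 25+13=38)
  J=9 → Machine 2 (load: 36+9=45)
  J=6 → Machine 1 (load: 38+6=44)
  J=6 → Machine 3 (load: 38+6=44)
  J=5 → Machine 1 (load: 44+5=49)
Machine loads: [49, 45, 44]
Makespan = max = 49 time units


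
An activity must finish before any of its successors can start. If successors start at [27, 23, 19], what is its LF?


LF = min of all successor start times
Successors start at: [27, 23, 19]
LF = min(27, 23, 19)
= 19


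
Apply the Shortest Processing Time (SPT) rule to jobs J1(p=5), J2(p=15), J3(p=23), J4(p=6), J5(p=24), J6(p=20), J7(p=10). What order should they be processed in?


SPT: sort by shortest processing time
  J1: p=5
  J4: p=6
  J7: p=10
  J2: p=15
  J6: p=20
  J3: p=23
  J5: p=24
Order: J1 → J4 → J7 → J2 → J6 → J3 → J5


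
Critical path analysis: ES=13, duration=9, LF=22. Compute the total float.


EF = ES + duration = 13 + 9 = 22
LS = LF - duration = 22 - 9 = 13
Total Float = LF - EF = 22 - 22
(or LS - ES = 13 - 13)
= 0


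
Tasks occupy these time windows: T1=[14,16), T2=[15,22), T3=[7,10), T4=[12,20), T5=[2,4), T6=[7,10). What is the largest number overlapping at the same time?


Check each time point for overlaps:
  t=15: 3 tasks active (T1, T2, T4)
Max concurrent = 3


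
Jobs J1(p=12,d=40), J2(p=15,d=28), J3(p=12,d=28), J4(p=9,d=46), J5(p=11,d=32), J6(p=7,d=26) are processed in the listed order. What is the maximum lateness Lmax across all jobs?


Lateness per job (L = C - d):
  J1: C=12, d=40, L=-28
  J2: C=27, d=28, L=-1
  J3: C=39, d=28, L=11
  J4: C=48, d=46, L=2
  J5: C=59, d=32, L=27
  J6: C=66, d=26, L=40
Lmax = max(-28, -1, 11, 2, 27, 40)
= 40


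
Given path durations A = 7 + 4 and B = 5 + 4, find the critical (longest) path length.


Path A: 7 + 4 = 11
Path B: 5 + 4 = 9
Critical path = longest = max(11, 9)
= 11 (Path A)


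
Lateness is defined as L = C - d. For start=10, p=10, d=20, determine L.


Completion = 10 + 10 = 20
Lateness = C - d = 20 - 20
= 0


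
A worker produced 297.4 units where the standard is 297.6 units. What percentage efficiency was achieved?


Efficiency = (actual / standard) × 100
= (297.4 / 297.6) × 100
= 99.9%


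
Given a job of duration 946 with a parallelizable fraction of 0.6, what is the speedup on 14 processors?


Amdahl's law: T_p = T × ((1-p) + p/N)
= 946 × ((1-0.6) + 0.6/14)
= 946 × (0.40 + 0.0429)
= 946 × 0.4429
= 418.94
Speedup = 946/418.94
= 2.26×
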